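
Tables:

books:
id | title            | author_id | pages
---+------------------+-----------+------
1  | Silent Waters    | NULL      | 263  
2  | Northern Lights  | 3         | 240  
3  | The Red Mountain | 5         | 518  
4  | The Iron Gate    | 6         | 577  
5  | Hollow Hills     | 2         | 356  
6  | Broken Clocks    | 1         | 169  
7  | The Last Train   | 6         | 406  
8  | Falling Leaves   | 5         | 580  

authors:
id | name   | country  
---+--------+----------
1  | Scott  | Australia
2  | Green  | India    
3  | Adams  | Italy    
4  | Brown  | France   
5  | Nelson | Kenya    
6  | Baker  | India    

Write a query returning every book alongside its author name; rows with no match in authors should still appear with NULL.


LEFT JOIN keeps every row from books (the left table); where author_id has no match in authors, the author columns become NULL. Walk through each book:
  - book 1 (Silent Waters): author_id=NULL, no match -> kept with NULL
  - book 2 (Northern Lights): author_id=3 -> matches Adams
  - book 3 (The Red Mountain): author_id=5 -> matches Nelson
  - book 4 (The Iron Gate): author_id=6 -> matches Baker
  - book 5 (Hollow Hills): author_id=2 -> matches Green
  - book 6 (Broken Clocks): author_id=1 -> matches Scott
  - book 7 (The Last Train): author_id=6 -> matches Baker
  - book 8 (Falling Leaves): author_id=5 -> matches Nelson
All 8 rows appear; 1 has NULL author.

SQL:
SELECT a.title, b.name AS author
FROM books a
LEFT JOIN authors b ON a.author_id = b.id

Result:
title            | author
-----------------+-------
Silent Waters    | NULL  
Northern Lights  | Adams 
The Red Mountain | Nelson
The Iron Gate    | Baker 
Hollow Hills     | Green 
Broken Clocks    | Scott 
The Last Train   | Baker 
Falling Leaves   | Nelson


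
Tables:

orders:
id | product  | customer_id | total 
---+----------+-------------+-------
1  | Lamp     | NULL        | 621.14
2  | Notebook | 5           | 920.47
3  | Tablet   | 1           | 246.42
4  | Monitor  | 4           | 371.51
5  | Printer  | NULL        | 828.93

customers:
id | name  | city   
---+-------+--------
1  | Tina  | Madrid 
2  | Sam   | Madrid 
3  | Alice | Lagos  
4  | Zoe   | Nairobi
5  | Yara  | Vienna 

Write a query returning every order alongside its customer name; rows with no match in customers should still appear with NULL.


LEFT JOIN keeps every row from orders (the left table); where customer_id has no match in customers, the customer columns become NULL. Walk through each order:
  - order 1 (Lamp): customer_id=NULL, no match -> kept with NULL
  - order 2 (Notebook): customer_id=5 -> matches Yara
  - order 3 (Tablet): customer_id=1 -> matches Tina
  - order 4 (Monitor): customer_id=4 -> matches Zoe
  - order 5 (Printer): customer_id=NULL, no match -> kept with NULL
All 5 rows appear; 2 have NULL customer.

SQL:
SELECT a.product, b.name AS customer
FROM orders a
LEFT JOIN customers b ON a.customer_id = b.id

Result:
product  | customer
---------+---------
Lamp     | NULL    
Notebook | Yara    
Tablet   | Tina    
Monitor  | Zoe     
Printer  | NULL    


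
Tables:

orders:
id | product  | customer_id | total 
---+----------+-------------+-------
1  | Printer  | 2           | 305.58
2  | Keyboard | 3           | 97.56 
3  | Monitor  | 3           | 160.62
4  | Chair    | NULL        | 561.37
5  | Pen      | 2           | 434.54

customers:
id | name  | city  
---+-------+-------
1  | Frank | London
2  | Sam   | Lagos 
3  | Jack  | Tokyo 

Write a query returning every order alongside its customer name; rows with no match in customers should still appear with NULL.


LEFT JOIN keeps every row from orders (the left table); where customer_id has no match in customers, the customer columns become NULL. Walk through each order:
  - order 1 (Printer): customer_id=2 -> matches Sam
  - order 2 (Keyboard): customer_id=3 -> matches Jack
  - order 3 (Monitor): customer_id=3 -> matches Jack
  - order 4 (Chair): customer_id=NULL, no match -> kept with NULL
  - order 5 (Pen): customer_id=2 -> matches Sam
All 5 rows appear; 1 has NULL customer.

SQL:
SELECT a.product, b.name AS customer
FROM orders a
LEFT JOIN customers b ON a.customer_id = b.id

Result:
product  | customer
---------+---------
Printer  | Sam     
Keyboard | Jack    
Monitor  | Jack    
Chair    | NULL    
Pen      | Sam     


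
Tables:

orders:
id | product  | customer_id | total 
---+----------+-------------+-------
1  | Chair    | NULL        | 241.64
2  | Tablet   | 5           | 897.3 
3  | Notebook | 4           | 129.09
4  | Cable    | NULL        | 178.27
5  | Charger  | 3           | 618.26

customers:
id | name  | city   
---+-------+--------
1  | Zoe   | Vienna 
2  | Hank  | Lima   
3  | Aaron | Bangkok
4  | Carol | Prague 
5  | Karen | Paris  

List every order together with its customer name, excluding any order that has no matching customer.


INNER JOIN keeps only orders rows whose customer_id matches an id in customers. Walk through each order:
  - order 1 (Chair): customer_id=NULL, no match -> dropped
  - order 2 (Tablet): customer_id=5 -> matches Karen
  - order 3 (Notebook): customer_id=4 -> matches Carol
  - order 4 (Cable): customer_id=NULL, no match -> dropped
  - order 5 (Charger): customer_id=3 -> matches Aaron
So 2 of 5 rows are dropped.

SQL:
SELECT a.product, b.name AS customer
FROM orders a
INNER JOIN customers b ON a.customer_id = b.id

Result:
product  | customer
---------+---------
Tablet   | Karen   
Notebook | Carol   
Charger  | Aaron   


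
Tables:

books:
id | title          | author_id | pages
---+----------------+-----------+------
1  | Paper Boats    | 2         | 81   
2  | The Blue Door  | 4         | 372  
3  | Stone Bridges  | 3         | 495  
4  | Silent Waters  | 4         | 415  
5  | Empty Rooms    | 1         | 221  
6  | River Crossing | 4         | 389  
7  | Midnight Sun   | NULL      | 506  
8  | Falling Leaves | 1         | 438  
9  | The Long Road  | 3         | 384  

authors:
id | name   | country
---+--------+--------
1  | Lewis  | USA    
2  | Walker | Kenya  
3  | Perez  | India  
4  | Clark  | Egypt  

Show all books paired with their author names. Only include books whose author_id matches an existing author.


INNER JOIN keeps only books rows whose author_id matches an id in authors. Walk through each book:
  - book 1 (Paper Boats): author_id=2 -> matches Walker
  - book 2 (The Blue Door): author_id=4 -> matches Clark
  - book 3 (Stone Bridges): author_id=3 -> matches Perez
  - book 4 (Silent Waters): author_id=4 -> matches Clark
  - book 5 (Empty Rooms): author_id=1 -> matches Lewis
  - book 6 (River Crossing): author_id=4 -> matches Clark
  - book 7 (Midnight Sun): author_id=NULL, no match -> dropped
  - book 8 (Falling Leaves): author_id=1 -> matches Lewis
  - book 9 (The Long Road): author_id=3 -> matches Perez
So 1 of 9 rows is dropped.

SQL:
SELECT a.title, b.name AS author
FROM books a
INNER JOIN authors b ON a.author_id = b.id

Result:
title          | author
---------------+-------
Paper Boats    | Walker
The Blue Door  | Clark 
Stone Bridges  | Perez 
Silent Waters  | Clark 
Empty Rooms    | Lewis 
River Crossing | Clark 
Falling Leaves | Lewis 
The Long Road  | Perez 


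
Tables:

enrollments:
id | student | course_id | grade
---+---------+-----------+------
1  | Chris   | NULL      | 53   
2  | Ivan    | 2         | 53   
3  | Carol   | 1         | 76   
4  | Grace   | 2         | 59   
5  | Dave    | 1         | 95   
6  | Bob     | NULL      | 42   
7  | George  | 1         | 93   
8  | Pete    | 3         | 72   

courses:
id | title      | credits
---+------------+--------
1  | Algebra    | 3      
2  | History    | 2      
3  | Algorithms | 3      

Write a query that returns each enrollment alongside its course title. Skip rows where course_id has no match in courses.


INNER JOIN keeps only enrollments rows whose course_id matches an id in courses. Walk through each enrollment:
  - enrollment 1 (Chris): course_id=NULL, no match -> dropped
  - enrollment 2 (Ivan): course_id=2 -> matches History
  - enrollment 3 (Carol): course_id=1 -> matches Algebra
  - enrollment 4 (Grace): course_id=2 -> matches History
  - enrollment 5 (Dave): course_id=1 -> matches Algebra
  - enrollment 6 (Bob): course_id=NULL, no match -> dropped
  - enrollment 7 (George): course_id=1 -> matches Algebra
  - enrollment 8 (Pete): course_id=3 -> matches Algorithms
So 2 of 8 rows are dropped.

SQL:
SELECT a.student, b.title AS course
FROM enrollments a
INNER JOIN courses b ON a.course_id = b.id

Result:
student | course    
--------+-----------
Ivan    | History   
Carol   | Algebra   
Grace   | History   
Dave    | Algebra   
George  | Algebra   
Pete    | Algorithms


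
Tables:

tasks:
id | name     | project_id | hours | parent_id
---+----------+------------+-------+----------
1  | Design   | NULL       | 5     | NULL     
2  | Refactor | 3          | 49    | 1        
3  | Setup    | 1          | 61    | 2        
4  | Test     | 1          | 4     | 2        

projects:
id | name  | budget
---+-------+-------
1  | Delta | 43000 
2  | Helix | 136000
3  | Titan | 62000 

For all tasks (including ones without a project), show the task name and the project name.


LEFT JOIN keeps every row from tasks (the left table); where project_id has no match in projects, the project columns become NULL. Walk through each task:
  - task 1 (Design): project_id=NULL, no match -> kept with NULL
  - task 2 (Refactor): project_id=3 -> matches Titan
  - task 3 (Setup): project_id=1 -> matches Delta
  - task 4 (Test): project_id=1 -> matches Delta
All 4 rows appear; 1 has NULL project.

SQL:
SELECT a.name, b.name AS project
FROM tasks a
LEFT JOIN projects b ON a.project_id = b.id

Result:
name     | project
---------+--------
Design   | NULL   
Refactor | Titan  
Setup    | Delta  
Test     | Delta  


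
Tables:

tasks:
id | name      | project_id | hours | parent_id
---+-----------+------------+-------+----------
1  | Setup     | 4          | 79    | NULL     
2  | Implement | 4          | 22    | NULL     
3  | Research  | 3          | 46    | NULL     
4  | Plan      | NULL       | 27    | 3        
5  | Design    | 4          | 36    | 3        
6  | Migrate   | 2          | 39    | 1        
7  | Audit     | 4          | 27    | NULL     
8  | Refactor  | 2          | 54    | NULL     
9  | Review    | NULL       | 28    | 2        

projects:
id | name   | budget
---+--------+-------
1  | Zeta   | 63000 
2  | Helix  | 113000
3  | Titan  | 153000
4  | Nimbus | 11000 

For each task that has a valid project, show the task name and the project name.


INNER JOIN keeps only tasks rows whose project_id matches an id in projects. Walk through each task:
  - task 1 (Setup): project_id=4 -> matches Nimbus
  - task 2 (Implement): project_id=4 -> matches Nimbus
  - task 3 (Research): project_id=3 -> matches Titan
  - task 4 (Plan): project_id=NULL, no match -> dropped
  - task 5 (Design): project_id=4 -> matches Nimbus
  - task 6 (Migrate): project_id=2 -> matches Helix
  - task 7 (Audit): project_id=4 -> matches Nimbus
  - task 8 (Refactor): project_id=2 -> matches Helix
  - task 9 (Review): project_id=NULL, no match -> dropped
So 2 of 9 rows are dropped.

SQL:
SELECT a.name, b.name AS project
FROM tasks a
INNER JOIN projects b ON a.project_id = b.id

Result:
name      | project
----------+--------
Setup     | Nimbus 
Implement | Nimbus 
Research  | Titan  
Design    | Nimbus 
Migrate   | Helix  
Audit     | Nimbus 
Refactor  | Helix  


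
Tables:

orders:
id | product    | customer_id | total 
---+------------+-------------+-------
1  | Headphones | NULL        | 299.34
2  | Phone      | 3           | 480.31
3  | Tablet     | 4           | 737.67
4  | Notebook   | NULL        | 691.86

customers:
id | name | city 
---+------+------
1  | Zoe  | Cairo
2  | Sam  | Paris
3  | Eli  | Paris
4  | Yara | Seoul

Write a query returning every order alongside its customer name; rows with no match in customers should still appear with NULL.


LEFT JOIN keeps every row from orders (the left table); where customer_id has no match in customers, the customer columns become NULL. Walk through each order:
  - order 1 (Headphones): customer_id=NULL, no match -> kept with NULL
  - order 2 (Phone): customer_id=3 -> matches Eli
  - order 3 (Tablet): customer_id=4 -> matches Yara
  - order 4 (Notebook): customer_id=NULL, no match -> kept with NULL
All 4 rows appear; 2 have NULL customer.

SQL:
SELECT a.product, b.name AS customer
FROM orders a
LEFT JOIN customers b ON a.customer_id = b.id

Result:
product    | customer
-----------+---------
Headphones | NULL    
Phone      | Eli     
Tablet     | Yara    
Notebook   | NULL    


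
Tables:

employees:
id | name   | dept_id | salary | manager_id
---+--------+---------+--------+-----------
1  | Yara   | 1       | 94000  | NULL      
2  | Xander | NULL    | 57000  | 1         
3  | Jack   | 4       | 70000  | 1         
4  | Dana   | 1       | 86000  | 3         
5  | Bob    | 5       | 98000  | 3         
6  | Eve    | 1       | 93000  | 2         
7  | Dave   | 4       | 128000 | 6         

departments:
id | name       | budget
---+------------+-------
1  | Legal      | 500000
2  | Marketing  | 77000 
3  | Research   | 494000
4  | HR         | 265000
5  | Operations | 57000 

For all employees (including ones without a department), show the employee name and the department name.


LEFT JOIN keeps every row from employees (the left table); where dept_id has no match in departments, the department columns become NULL. Walk through each employee:
  - employee 1 (Yara): dept_id=1 -> matches Legal
  - employee 2 (Xander): dept_id=NULL, no match -> kept with NULL
  - employee 3 (Jack): dept_id=4 -> matches HR
  - employee 4 (Dana): dept_id=1 -> matches Legal
  - employee 5 (Bob): dept_id=5 -> matches Operations
  - employee 6 (Eve): dept_id=1 -> matches Legal
  - employee 7 (Dave): dept_id=4 -> matches HR
All 7 rows appear; 1 has NULL department.

SQL:
SELECT a.name, b.name AS department
FROM employees a
LEFT JOIN departments b ON a.dept_id = b.id

Result:
name   | department
-------+-----------
Yara   | Legal     
Xander | NULL      
Jack   | HR        
Dana   | Legal     
Bob    | Operations
Eve    | Legal     
Dave   | HR        


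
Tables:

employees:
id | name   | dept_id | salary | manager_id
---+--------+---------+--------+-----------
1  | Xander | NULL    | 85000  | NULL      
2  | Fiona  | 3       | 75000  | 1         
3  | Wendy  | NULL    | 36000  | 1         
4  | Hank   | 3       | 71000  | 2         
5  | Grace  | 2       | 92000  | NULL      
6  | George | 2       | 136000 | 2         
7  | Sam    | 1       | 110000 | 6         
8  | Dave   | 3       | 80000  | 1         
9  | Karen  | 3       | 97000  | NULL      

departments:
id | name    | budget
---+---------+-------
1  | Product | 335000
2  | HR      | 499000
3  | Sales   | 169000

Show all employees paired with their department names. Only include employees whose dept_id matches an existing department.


INNER JOIN keeps only employees rows whose dept_id matches an id in departments. Walk through each employee:
  - employee 1 (Xander): dept_id=NULL, no match -> dropped
  - employee 2 (Fiona): dept_id=3 -> matches Sales
  - employee 3 (Wendy): dept_id=NULL, no match -> dropped
  - employee 4 (Hank): dept_id=3 -> matches Sales
  - employee 5 (Grace): dept_id=2 -> matches HR
  - employee 6 (George): dept_id=2 -> matches HR
  - employee 7 (Sam): dept_id=1 -> matches Product
  - employee 8 (Dave): dept_id=3 -> matches Sales
  - employee 9 (Karen): dept_id=3 -> matches Sales
So 2 of 9 rows are dropped.

SQL:
SELECT a.name, b.name AS department
FROM employees a
INNER JOIN departments b ON a.dept_id = b.id

Result:
name   | department
-------+-----------
Fiona  | Sales     
Hank   | Sales     
Grace  | HR        
George | HR        
Sam    | Product   
Dave   | Sales     
Karen  | Sales     


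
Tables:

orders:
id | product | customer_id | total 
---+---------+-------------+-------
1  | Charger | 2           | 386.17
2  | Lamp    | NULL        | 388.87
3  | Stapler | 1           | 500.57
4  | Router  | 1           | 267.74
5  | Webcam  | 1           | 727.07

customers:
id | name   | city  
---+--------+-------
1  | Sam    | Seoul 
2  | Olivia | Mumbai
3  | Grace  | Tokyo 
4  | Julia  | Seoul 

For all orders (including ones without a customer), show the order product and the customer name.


LEFT JOIN keeps every row from orders (the left table); where customer_id has no match in customers, the customer columns become NULL. Walk through each order:
  - order 1 (Charger): customer_id=2 -> matches Olivia
  - order 2 (Lamp): customer_id=NULL, no match -> kept with NULL
  - order 3 (Stapler): customer_id=1 -> matches Sam
  - order 4 (Router): customer_id=1 -> matches Sam
  - order 5 (Webcam): customer_id=1 -> matches Sam
All 5 rows appear; 1 has NULL customer.

SQL:
SELECT a.product, b.name AS customer
FROM orders a
LEFT JOIN customers b ON a.customer_id = b.id

Result:
product | customer
--------+---------
Charger | Olivia  
Lamp    | NULL    
Stapler | Sam     
Router  | Sam     
Webcam  | Sam     


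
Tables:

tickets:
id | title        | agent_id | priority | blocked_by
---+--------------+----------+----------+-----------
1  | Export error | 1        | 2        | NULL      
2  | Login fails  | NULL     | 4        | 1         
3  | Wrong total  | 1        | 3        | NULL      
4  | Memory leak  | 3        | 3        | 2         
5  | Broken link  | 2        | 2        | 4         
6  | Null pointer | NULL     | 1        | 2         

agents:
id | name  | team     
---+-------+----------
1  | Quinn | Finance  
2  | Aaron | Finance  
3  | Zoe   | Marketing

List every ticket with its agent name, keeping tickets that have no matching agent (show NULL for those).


LEFT JOIN keeps every row from tickets (the left table); where agent_id has no match in agents, the agent columns become NULL. Walk through each ticket:
  - ticket 1 (Export error): agent_id=1 -> matches Quinn
  - ticket 2 (Login fails): agent_id=NULL, no match -> kept with NULL
  - ticket 3 (Wrong total): agent_id=1 -> matches Quinn
  - ticket 4 (Memory leak): agent_id=3 -> matches Zoe
  - ticket 5 (Broken link): agent_id=2 -> matches Aaron
  - ticket 6 (Null pointer): agent_id=NULL, no match -> kept with NULL
All 6 rows appear; 2 have NULL agent.

SQL:
SELECT a.title, b.name AS agent
FROM tickets a
LEFT JOIN agents b ON a.agent_id = b.id

Result:
title        | agent
-------------+------
Export error | Quinn
Login fails  | NULL 
Wrong total  | Quinn
Memory leak  | Zoe  
Broken link  | Aaron
Null pointer | NULL 


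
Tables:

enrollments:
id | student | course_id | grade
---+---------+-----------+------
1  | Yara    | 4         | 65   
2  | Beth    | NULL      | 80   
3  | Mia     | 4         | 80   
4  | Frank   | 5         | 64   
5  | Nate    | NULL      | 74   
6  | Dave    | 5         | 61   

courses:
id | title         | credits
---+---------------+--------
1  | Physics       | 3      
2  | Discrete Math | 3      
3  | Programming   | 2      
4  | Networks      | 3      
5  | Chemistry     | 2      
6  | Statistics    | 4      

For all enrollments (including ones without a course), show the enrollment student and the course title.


LEFT JOIN keeps every row from enrollments (the left table); where course_id has no match in courses, the course columns become NULL. Walk through each enrollment:
  - enrollment 1 (Yara): course_id=4 -> matches Networks
  - enrollment 2 (Beth): course_id=NULL, no match -> kept with NULL
  - enrollment 3 (Mia): course_id=4 -> matches Networks
  - enrollment 4 (Frank): course_id=5 -> matches Chemistry
  - enrollment 5 (Nate): course_id=NULL, no match -> kept with NULL
  - enrollment 6 (Dave): course_id=5 -> matches Chemistry
All 6 rows appear; 2 have NULL course.

SQL:
SELECT a.student, b.title AS course
FROM enrollments a
LEFT JOIN courses b ON a.course_id = b.id

Result:
student | course   
--------+----------
Yara    | Networks 
Beth    | NULL     
Mia     | Networks 
Frank   | Chemistry
Nate    | NULL     
Dave    | Chemistry


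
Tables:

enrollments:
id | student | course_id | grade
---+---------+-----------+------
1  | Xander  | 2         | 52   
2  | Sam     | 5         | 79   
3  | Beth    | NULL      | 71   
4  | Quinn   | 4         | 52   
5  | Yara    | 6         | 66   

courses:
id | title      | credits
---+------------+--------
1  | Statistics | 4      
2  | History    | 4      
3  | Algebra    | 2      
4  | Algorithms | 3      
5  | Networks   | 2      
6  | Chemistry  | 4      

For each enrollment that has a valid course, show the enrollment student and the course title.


INNER JOIN keeps only enrollments rows whose course_id matches an id in courses. Walk through each enrollment:
  - enrollment 1 (Xander): course_id=2 -> matches History
  - enrollment 2 (Sam): course_id=5 -> matches Networks
  - enrollment 3 (Beth): course_id=NULL, no match -> dropped
  - enrollment 4 (Quinn): course_id=4 -> matches Algorithms
  - enrollment 5 (Yara): course_id=6 -> matches Chemistry
So 1 of 5 rows is dropped.

SQL:
SELECT a.student, b.title AS course
FROM enrollments a
INNER JOIN courses b ON a.course_id = b.id

Result:
student | course    
--------+-----------
Xander  | History   
Sam     | Networks  
Quinn   | Algorithms
Yara    | Chemistry 


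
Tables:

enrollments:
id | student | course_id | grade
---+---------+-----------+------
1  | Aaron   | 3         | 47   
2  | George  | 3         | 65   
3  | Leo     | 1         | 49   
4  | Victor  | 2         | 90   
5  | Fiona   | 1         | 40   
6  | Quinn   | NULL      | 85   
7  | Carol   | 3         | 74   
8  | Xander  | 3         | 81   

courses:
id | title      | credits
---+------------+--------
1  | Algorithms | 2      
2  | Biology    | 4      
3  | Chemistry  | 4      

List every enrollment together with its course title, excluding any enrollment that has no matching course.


INNER JOIN keeps only enrollments rows whose course_id matches an id in courses. Walk through each enrollment:
  - enrollment 1 (Aaron): course_id=3 -> matches Chemistry
  - enrollment 2 (George): course_id=3 -> matches Chemistry
  - enrollment 3 (Leo): course_id=1 -> matches Algorithms
  - enrollment 4 (Victor): course_id=2 -> matches Biology
  - enrollment 5 (Fiona): course_id=1 -> matches Algorithms
  - enrollment 6 (Quinn): course_id=NULL, no match -> dropped
  - enrollment 7 (Carol): course_id=3 -> matches Chemistry
  - enrollment 8 (Xander): course_id=3 -> matches Chemistry
So 1 of 8 rows is dropped.

SQL:
SELECT a.student, b.title AS course
FROM enrollments a
INNER JOIN courses b ON a.course_id = b.id

Result:
student | course    
--------+-----------
Aaron   | Chemistry 
George  | Chemistry 
Leo     | Algorithms
Victor  | Biology   
Fiona   | Algorithms
Carol   | Chemistry 
Xander  | Chemistry 


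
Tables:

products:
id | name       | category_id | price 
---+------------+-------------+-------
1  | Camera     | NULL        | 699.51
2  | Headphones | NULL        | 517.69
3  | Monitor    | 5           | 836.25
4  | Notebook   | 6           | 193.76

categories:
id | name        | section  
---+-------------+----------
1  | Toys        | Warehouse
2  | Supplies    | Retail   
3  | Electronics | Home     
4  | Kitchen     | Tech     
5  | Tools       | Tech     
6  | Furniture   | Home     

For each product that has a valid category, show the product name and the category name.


INNER JOIN keeps only products rows whose category_id matches an id in categories. Walk through each product:
  - product 1 (Camera): category_id=NULL, no match -> dropped
  - product 2 (Headphones): category_id=NULL, no match -> dropped
  - product 3 (Monitor): category_id=5 -> matches Tools
  - product 4 (Notebook): category_id=6 -> matches Furniture
So 2 of 4 rows are dropped.

SQL:
SELECT a.name, b.name AS category
FROM products a
INNER JOIN categories b ON a.category_id = b.id

Result:
name     | category 
---------+----------
Monitor  | Tools    
Notebook | Furniture


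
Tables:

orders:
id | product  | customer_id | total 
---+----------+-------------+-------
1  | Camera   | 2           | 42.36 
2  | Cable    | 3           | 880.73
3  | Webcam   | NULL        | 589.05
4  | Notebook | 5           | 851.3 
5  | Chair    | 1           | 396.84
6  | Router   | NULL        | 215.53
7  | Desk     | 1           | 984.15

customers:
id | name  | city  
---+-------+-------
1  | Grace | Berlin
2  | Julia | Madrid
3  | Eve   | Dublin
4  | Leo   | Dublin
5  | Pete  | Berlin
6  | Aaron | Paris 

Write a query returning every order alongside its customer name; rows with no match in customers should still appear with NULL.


LEFT JOIN keeps every row from orders (the left table); where customer_id has no match in customers, the customer columns become NULL. Walk through each order:
  - order 1 (Camera): customer_id=2 -> matches Julia
  - order 2 (Cable): customer_id=3 -> matches Eve
  - order 3 (Webcam): customer_id=NULL, no match -> kept with NULL
  - order 4 (Notebook): customer_id=5 -> matches Pete
  - order 5 (Chair): customer_id=1 -> matches Grace
  - order 6 (Router): customer_id=NULL, no match -> kept with NULL
  - order 7 (Desk): customer_id=1 -> matches Grace
All 7 rows appear; 2 have NULL customer.

SQL:
SELECT a.product, b.name AS customer
FROM orders a
LEFT JOIN customers b ON a.customer_id = b.id

Result:
product  | customer
---------+---------
Camera   | Julia   
Cable    | Eve     
Webcam   | NULL    
Notebook | Pete    
Chair    | Grace   
Router   | NULL    
Desk     | Grace   


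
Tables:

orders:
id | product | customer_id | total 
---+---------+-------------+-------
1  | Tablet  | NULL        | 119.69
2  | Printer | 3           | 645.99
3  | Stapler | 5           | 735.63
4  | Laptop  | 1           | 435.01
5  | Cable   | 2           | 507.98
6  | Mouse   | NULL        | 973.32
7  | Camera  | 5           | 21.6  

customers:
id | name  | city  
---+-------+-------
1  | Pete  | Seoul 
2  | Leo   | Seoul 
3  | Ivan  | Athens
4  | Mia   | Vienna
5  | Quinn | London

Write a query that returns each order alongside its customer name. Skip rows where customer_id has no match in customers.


INNER JOIN keeps only orders rows whose customer_id matches an id in customers. Walk through each order:
  - order 1 (Tablet): customer_id=NULL, no match -> dropped
  - order 2 (Printer): customer_id=3 -> matches Ivan
  - order 3 (Stapler): customer_id=5 -> matches Quinn
  - order 4 (Laptop): customer_id=1 -> matches Pete
  - order 5 (Cable): customer_id=2 -> matches Leo
  - order 6 (Mouse): customer_id=NULL, no match -> dropped
  - order 7 (Camera): customer_id=5 -> matches Quinn
So 2 of 7 rows are dropped.

SQL:
SELECT a.product, b.name AS customer
FROM orders a
INNER JOIN customers b ON a.customer_id = b.id

Result:
product | customer
--------+---------
Printer | Ivan    
Stapler | Quinn   
Laptop  | Pete    
Cable   | Leo     
Camera  | Quinn   


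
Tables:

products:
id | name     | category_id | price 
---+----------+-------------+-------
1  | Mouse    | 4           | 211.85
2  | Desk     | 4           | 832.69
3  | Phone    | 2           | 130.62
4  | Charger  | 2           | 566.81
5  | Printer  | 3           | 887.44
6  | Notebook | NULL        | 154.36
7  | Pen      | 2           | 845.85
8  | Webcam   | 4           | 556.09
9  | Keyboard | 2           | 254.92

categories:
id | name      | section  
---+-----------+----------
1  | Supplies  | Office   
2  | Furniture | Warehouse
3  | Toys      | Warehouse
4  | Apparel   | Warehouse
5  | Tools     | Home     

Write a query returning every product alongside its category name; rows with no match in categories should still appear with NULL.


LEFT JOIN keeps every row from products (the left table); where category_id has no match in categories, the category columns become NULL. Walk through each product:
  - product 1 (Mouse): category_id=4 -> matches Apparel
  - product 2 (Desk): category_id=4 -> matches Apparel
  - product 3 (Phone): category_id=2 -> matches Furniture
  - product 4 (Charger): category_id=2 -> matches Furniture
  - product 5 (Printer): category_id=3 -> matches Toys
  - product 6 (Notebook): category_id=NULL, no match -> kept with NULL
  - product 7 (Pen): category_id=2 -> matches Furniture
  - product 8 (Webcam): category_id=4 -> matches Apparel
  - product 9 (Keyboard): category_id=2 -> matches Furniture
All 9 rows appear; 1 has NULL category.

SQL:
SELECT a.name, b.name AS category
FROM products a
LEFT JOIN categories b ON a.category_id = b.id

Result:
name     | category 
---------+----------
Mouse    | Apparel  
Desk     | Apparel  
Phone    | Furniture
Charger  | Furniture
Printer  | Toys     
Notebook | NULL     
Pen      | Furniture
Webcam   | Apparel  
Keyboard | Furniture


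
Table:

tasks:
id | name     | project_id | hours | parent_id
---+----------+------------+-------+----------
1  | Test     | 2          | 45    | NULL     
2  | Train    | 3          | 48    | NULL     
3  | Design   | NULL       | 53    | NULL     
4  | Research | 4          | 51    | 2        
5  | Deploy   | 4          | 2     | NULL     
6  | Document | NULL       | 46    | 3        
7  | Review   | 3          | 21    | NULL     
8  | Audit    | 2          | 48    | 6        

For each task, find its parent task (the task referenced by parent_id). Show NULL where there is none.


This is a self-join: tasks is joined to a second copy of itself, matching each row's parent_id to another row's id. Use LEFT JOIN so rows with parent_id=NULL are kept.
  - task 1 (Test): parent_id=NULL -> NULL
  - task 2 (Train): parent_id=NULL -> NULL
  - task 3 (Design): parent_id=NULL -> NULL
  - task 4 (Research): parent_id=2 -> Train
  - task 5 (Deploy): parent_id=NULL -> NULL
  - task 6 (Document): parent_id=3 -> Design
  - task 7 (Review): parent_id=NULL -> NULL
  - task 8 (Audit): parent_id=6 -> Document

SQL:
SELECT a.name AS item, b.name AS parent
FROM tasks a
LEFT JOIN tasks b ON a.parent_id = b.id

Result:
item     | parent  
---------+---------
Test     | NULL    
Train    | NULL    
Design   | NULL    
Research | Train   
Deploy   | NULL    
Document | Design  
Review   | NULL    
Audit    | Document


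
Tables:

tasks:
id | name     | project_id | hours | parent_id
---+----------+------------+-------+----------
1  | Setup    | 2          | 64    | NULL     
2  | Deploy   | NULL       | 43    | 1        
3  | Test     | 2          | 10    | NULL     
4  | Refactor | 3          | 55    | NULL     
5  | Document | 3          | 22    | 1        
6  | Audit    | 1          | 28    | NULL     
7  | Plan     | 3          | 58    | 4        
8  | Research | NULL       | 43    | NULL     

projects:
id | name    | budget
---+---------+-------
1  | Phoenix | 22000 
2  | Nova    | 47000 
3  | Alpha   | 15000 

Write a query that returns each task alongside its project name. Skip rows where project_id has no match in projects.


INNER JOIN keeps only tasks rows whose project_id matches an id in projects. Walk through each task:
  - task 1 (Setup): project_id=2 -> matches Nova
  - task 2 (Deploy): project_id=NULL, no match -> dropped
  - task 3 (Test): project_id=2 -> matches Nova
  - task 4 (Refactor): project_id=3 -> matches Alpha
  - task 5 (Document): project_id=3 -> matches Alpha
  - task 6 (Audit): project_id=1 -> matches Phoenix
  - task 7 (Plan): project_id=3 -> matches Alpha
  - task 8 (Research): project_id=NULL, no match -> dropped
So 2 of 8 rows are dropped.

SQL:
SELECT a.name, b.name AS project
FROM tasks a
INNER JOIN projects b ON a.project_id = b.id

Result:
name     | project
---------+--------
Setup    | Nova   
Test     | Nova   
Refactor | Alpha  
Document | Alpha  
Audit    | Phoenix
Plan     | Alpha  


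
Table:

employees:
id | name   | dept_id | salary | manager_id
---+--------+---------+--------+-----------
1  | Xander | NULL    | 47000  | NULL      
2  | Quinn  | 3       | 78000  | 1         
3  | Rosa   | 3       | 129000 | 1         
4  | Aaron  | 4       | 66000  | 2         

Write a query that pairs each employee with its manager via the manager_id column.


This is a self-join: employees is joined to a second copy of itself, matching each row's manager_id to another row's id. Use LEFT JOIN so rows with manager_id=NULL are kept.
  - employee 1 (Xander): manager_id=NULL -> NULL
  - employee 2 (Quinn): manager_id=1 -> Xander
  - employee 3 (Rosa): manager_id=1 -> Xander
  - employee 4 (Aaron): manager_id=2 -> Quinn

SQL:
SELECT a.name AS item, b.name AS manager
FROM employees a
LEFT JOIN employees b ON a.manager_id = b.id

Result:
item   | manager
-------+--------
Xander | NULL   
Quinn  | Xander 
Rosa   | Xander 
Aaron  | Quinn  


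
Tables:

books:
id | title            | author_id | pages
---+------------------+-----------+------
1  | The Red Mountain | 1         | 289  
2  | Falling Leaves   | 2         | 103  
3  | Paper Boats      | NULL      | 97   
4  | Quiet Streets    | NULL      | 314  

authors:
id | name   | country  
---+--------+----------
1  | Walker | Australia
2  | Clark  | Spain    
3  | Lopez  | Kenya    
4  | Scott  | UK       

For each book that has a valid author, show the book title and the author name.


INNER JOIN keeps only books rows whose author_id matches an id in authors. Walk through each book:
  - book 1 (The Red Mountain): author_id=1 -> matches Walker
  - book 2 (Falling Leaves): author_id=2 -> matches Clark
  - book 3 (Paper Boats): author_id=NULL, no match -> dropped
  - book 4 (Quiet Streets): author_id=NULL, no match -> dropped
So 2 of 4 rows are dropped.

SQL:
SELECT a.title, b.name AS author
FROM books a
INNER JOIN authors b ON a.author_id = b.id

Result:
title            | author
-----------------+-------
The Red Mountain | Walker
Falling Leaves   | Clark 


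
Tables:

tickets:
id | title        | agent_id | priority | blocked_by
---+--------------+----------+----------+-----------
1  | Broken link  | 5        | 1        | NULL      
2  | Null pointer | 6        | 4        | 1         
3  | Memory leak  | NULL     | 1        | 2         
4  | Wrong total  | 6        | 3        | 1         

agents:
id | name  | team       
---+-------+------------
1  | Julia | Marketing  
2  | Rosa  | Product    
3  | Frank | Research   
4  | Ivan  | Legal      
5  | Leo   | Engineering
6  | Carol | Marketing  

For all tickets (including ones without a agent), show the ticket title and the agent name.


LEFT JOIN keeps every row from tickets (the left table); where agent_id has no match in agents, the agent columns become NULL. Walk through each ticket:
  - ticket 1 (Broken link): agent_id=5 -> matches Leo
  - ticket 2 (Null pointer): agent_id=6 -> matches Carol
  - ticket 3 (Memory leak): agent_id=NULL, no match -> kept with NULL
  - ticket 4 (Wrong total): agent_id=6 -> matches Carol
All 4 rows appear; 1 has NULL agent.

SQL:
SELECT a.title, b.name AS agent
FROM tickets a
LEFT JOIN agents b ON a.agent_id = b.id

Result:
title        | agent
-------------+------
Broken link  | Leo  
Null pointer | Carol
Memory leak  | NULL 
Wrong total  | Carol


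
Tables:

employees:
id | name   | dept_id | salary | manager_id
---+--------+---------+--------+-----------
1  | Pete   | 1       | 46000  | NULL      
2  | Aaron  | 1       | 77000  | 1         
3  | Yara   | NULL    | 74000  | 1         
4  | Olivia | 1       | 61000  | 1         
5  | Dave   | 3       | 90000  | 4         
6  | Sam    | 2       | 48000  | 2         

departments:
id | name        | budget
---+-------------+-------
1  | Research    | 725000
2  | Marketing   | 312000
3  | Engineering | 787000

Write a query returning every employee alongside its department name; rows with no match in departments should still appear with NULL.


LEFT JOIN keeps every row from employees (the left table); where dept_id has no match in departments, the department columns become NULL. Walk through each employee:
  - employee 1 (Pete): dept_id=1 -> matches Research
  - employee 2 (Aaron): dept_id=1 -> matches Research
  - employee 3 (Yara): dept_id=NULL, no match -> kept with NULL
  - employee 4 (Olivia): dept_id=1 -> matches Research
  - employee 5 (Dave): dept_id=3 -> matches Engineering
  - employee 6 (Sam): dept_id=2 -> matches Marketing
All 6 rows appear; 1 has NULL department.

SQL:
SELECT a.name, b.name AS department
FROM employees a
LEFT JOIN departments b ON a.dept_id = b.id

Result:
name   | department 
-------+------------
Pete   | Research   
Aaron  | Research   
Yara   | NULL       
Olivia | Research   
Dave   | Engineering
Sam    | Marketing  


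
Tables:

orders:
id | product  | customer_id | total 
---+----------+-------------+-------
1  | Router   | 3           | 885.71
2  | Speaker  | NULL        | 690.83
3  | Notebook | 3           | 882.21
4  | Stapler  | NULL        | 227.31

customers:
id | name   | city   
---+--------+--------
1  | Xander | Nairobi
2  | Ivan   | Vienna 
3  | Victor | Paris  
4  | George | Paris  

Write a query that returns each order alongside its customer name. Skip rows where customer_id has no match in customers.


INNER JOIN keeps only orders rows whose customer_id matches an id in customers. Walk through each order:
  - order 1 (Router): customer_id=3 -> matches Victor
  - order 2 (Speaker): customer_id=NULL, no match -> dropped
  - order 3 (Notebook): customer_id=3 -> matches Victor
  - order 4 (Stapler): customer_id=NULL, no match -> dropped
So 2 of 4 rows are dropped.

SQL:
SELECT a.product, b.name AS customer
FROM orders a
INNER JOIN customers b ON a.customer_id = b.id

Result:
product  | customer
---------+---------
Router   | Victor  
Notebook | Victor  


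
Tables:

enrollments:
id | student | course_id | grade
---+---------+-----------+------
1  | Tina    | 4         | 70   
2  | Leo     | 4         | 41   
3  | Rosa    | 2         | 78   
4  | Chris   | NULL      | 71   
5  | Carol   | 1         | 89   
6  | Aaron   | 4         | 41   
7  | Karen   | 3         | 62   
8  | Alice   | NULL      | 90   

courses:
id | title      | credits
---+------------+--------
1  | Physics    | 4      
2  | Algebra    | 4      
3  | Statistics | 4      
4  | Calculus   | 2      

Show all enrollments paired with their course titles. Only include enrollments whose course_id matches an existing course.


INNER JOIN keeps only enrollments rows whose course_id matches an id in courses. Walk through each enrollment:
  - enrollment 1 (Tina): course_id=4 -> matches Calculus
  - enrollment 2 (Leo): course_id=4 -> matches Calculus
  - enrollment 3 (Rosa): course_id=2 -> matches Algebra
  - enrollment 4 (Chris): course_id=NULL, no match -> dropped
  - enrollment 5 (Carol): course_id=1 -> matches Physics
  - enrollment 6 (Aaron): course_id=4 -> matches Calculus
  - enrollment 7 (Karen): course_id=3 -> matches Statistics
  - enrollment 8 (Alice): course_id=NULL, no match -> dropped
So 2 of 8 rows are dropped.

SQL:
SELECT a.student, b.title AS course
FROM enrollments a
INNER JOIN courses b ON a.course_id = b.id

Result:
student | course    
--------+-----------
Tina    | Calculus  
Leo     | Calculus  
Rosa    | Algebra   
Carol   | Physics   
Aaron   | Calculus  
Karen   | Statistics


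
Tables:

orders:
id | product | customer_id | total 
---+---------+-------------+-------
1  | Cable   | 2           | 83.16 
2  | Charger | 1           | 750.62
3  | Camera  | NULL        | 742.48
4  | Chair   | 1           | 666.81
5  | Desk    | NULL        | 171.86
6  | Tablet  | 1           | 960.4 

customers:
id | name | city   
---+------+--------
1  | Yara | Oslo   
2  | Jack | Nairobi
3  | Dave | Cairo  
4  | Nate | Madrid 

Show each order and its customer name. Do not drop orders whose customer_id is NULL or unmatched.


LEFT JOIN keeps every row from orders (the left table); where customer_id has no match in customers, the customer columns become NULL. Walk through each order:
  - order 1 (Cable): customer_id=2 -> matches Jack
  - order 2 (Charger): customer_id=1 -> matches Yara
  - order 3 (Camera): customer_id=NULL, no match -> kept with NULL
  - order 4 (Chair): customer_id=1 -> matches Yara
  - order 5 (Desk): customer_id=NULL, no match -> kept with NULL
  - order 6 (Tablet): customer_id=1 -> matches Yara
All 6 rows appear; 2 have NULL customer.

SQL:
SELECT a.product, b.name AS customer
FROM orders a
LEFT JOIN customers b ON a.customer_id = b.id

Result:
product | customer
--------+---------
Cable   | Jack    
Charger | Yara    
Camera  | NULL    
Chair   | Yara    
Desk    | NULL    
Tablet  | Yara    
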